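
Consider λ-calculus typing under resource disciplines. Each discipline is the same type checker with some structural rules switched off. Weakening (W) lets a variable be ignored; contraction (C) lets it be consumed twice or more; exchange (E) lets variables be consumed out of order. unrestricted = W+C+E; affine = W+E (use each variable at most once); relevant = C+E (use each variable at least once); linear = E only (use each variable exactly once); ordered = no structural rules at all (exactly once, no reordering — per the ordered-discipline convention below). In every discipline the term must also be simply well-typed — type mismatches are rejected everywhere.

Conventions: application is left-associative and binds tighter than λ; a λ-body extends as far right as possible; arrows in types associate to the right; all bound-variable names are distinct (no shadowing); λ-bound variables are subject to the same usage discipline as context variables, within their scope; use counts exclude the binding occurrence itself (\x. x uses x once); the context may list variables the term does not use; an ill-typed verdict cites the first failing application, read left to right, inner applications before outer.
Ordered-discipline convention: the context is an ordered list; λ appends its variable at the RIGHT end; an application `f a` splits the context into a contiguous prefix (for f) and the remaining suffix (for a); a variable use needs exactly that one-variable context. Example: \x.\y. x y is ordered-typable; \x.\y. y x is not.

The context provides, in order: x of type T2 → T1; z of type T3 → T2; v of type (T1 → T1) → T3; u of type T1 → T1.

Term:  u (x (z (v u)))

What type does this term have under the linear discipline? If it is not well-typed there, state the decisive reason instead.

not well-typed under linear — needs contraction — u ×2
counts: x=1; z=1; v=1; u=2
uses in reading order: u, x, z, v, u
typing: ✓ — T1
per-discipline verdicts: ordered ✗, linear ✗, affine ✗, relevant ✓, unrestricted ✓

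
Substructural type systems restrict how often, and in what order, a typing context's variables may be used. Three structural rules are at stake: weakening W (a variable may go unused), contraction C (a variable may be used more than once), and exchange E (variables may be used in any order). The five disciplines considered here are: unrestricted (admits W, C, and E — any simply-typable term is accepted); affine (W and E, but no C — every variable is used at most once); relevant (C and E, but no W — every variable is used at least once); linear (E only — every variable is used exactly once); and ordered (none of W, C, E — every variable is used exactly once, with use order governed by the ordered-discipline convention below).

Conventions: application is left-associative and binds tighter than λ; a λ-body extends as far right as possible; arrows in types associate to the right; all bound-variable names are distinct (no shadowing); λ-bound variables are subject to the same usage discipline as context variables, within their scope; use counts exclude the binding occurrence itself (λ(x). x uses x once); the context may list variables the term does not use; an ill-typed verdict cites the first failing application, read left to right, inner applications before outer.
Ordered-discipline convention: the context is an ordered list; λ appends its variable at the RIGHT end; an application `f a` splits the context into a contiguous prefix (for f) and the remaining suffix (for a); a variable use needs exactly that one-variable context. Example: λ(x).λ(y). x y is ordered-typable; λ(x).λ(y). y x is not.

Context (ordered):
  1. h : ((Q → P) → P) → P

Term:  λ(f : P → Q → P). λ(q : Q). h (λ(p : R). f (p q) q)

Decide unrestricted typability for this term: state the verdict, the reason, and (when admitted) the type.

no — not simply typable
use counts: h=1, f (λ-bound)=1, q (λ-bound)=2, p (λ-bound)=1
use order (left to right): h, f, p, q, q
typing: ill-typed: non-function type R applied to an argument
per-discipline verdicts: ordered ✗ · linear ✗ · affine ✗ · relevant ✗ · unrestricted ✗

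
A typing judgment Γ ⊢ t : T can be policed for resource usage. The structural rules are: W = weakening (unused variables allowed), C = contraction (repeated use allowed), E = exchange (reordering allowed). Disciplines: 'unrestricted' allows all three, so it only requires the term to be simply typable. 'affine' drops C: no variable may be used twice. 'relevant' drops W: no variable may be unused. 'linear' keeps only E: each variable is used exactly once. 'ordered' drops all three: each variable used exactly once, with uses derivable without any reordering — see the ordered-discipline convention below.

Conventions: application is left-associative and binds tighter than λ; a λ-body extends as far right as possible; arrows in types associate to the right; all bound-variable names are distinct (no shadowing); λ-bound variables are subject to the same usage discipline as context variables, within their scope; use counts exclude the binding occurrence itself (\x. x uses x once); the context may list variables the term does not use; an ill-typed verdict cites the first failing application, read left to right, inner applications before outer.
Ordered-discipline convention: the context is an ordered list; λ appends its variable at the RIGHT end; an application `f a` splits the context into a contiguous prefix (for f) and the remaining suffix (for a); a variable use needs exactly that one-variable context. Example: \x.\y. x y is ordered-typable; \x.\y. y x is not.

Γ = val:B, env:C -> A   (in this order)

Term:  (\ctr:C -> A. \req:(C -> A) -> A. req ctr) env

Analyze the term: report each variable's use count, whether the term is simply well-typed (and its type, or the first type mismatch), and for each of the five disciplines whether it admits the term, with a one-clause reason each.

counts: val=0; env=1; ctr (bound)=1; req (bound)=1
use order (left to right): req, ctr, env
typing: the term checks, with type ((C -> A) -> A) -> A
ordered: ✗ — unused: val — weakening required
linear: ✗ — unused: val — weakening required
affine: ✓ — at most one use each (val, env, ctr, req)
relevant: ✗ — unused: val — weakening required
unrestricted: ✓ — well-typed at ((C -> A) -> A) -> A; no restrictions here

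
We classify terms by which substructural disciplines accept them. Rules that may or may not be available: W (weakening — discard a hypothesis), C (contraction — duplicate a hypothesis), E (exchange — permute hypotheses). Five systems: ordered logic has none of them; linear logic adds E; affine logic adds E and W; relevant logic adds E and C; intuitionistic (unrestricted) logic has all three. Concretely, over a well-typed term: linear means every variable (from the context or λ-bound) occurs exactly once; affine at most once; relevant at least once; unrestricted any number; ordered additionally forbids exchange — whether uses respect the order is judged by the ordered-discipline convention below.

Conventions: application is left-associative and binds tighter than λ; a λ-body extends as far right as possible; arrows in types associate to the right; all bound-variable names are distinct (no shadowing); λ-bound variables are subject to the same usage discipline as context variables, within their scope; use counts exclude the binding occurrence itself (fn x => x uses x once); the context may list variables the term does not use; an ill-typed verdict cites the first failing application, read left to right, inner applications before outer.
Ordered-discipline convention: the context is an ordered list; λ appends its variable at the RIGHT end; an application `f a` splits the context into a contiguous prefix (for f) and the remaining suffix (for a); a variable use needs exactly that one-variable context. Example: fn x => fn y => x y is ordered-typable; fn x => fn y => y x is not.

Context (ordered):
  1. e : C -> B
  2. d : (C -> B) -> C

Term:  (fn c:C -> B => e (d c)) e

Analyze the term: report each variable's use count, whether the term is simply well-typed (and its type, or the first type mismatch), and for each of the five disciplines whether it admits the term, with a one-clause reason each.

use counts: e ×2, d ×1, c (λ-bound) ×1
order of uses: e, d, c, e
typing: the term checks, with type B
ordered: ✗ — repeated use of e ×2
linear: ✗ — repeated use of e ×2
affine: ✗ — repeated use of e ×2
relevant: ✓ — e, d, c: all used, weakening unneeded
unrestricted: ✓ — type-checks (B) and nothing is barred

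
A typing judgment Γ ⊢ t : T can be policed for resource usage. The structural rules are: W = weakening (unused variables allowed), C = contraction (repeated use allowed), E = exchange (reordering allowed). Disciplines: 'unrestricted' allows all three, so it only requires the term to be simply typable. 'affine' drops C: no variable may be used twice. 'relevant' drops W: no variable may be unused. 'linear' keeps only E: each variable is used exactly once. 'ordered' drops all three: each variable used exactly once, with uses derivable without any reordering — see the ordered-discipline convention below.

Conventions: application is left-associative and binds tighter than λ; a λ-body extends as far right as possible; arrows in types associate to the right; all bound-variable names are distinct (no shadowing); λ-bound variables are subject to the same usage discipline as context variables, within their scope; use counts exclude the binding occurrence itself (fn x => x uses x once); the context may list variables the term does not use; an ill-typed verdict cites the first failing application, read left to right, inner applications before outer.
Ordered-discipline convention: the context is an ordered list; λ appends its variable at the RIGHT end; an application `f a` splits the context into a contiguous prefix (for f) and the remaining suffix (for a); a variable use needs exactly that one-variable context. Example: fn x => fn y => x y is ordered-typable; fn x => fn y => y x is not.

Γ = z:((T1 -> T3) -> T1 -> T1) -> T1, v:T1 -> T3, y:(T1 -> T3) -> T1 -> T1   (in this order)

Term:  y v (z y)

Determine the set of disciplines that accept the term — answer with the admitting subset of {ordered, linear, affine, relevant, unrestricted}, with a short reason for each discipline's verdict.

admitted in: relevant, unrestricted
use counts: z: 1; v: 1; y: 2
order of uses: y, v, z, y
typing: well-typed — term : T1
ordered: ✗, repeated use of y ×2
linear: ✗, repeated use of y ×2
affine: ✗, repeated use of y ×2
relevant: ✓, none of z, v, y goes unused
unrestricted: ✓, type-checks (T1) and nothing is barred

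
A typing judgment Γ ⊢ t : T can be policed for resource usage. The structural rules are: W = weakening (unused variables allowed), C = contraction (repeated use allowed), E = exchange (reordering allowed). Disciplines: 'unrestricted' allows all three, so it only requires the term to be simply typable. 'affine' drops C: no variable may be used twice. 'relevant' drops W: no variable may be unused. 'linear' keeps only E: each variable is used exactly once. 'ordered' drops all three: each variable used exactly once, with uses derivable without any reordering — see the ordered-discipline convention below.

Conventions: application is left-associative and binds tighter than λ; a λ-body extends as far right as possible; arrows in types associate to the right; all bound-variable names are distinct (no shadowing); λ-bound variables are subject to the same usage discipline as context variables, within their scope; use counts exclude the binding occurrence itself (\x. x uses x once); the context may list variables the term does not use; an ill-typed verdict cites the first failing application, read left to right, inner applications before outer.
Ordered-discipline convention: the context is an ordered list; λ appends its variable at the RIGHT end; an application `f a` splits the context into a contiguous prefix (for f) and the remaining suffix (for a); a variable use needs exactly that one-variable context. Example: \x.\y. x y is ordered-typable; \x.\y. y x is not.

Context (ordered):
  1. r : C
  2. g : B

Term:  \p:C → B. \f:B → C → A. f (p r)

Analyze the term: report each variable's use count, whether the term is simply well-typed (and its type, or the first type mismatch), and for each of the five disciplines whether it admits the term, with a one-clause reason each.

use counts: r ×1, g ×0, p (λ-bound) ×1, f (λ-bound) ×1
use order (left to right): f, p, r
typing: the term checks, with type (C → B) → (B → C → A) → C → A
ordered: ✗, needs weakening: g unused
linear: ✗, needs weakening: g unused
affine: ✓, no duplicate uses among r, g, p, f
relevant: ✗, needs weakening: g unused
unrestricted: ✓, type-checks ((C → B) → (B → C → A) → C → A) and nothing is barred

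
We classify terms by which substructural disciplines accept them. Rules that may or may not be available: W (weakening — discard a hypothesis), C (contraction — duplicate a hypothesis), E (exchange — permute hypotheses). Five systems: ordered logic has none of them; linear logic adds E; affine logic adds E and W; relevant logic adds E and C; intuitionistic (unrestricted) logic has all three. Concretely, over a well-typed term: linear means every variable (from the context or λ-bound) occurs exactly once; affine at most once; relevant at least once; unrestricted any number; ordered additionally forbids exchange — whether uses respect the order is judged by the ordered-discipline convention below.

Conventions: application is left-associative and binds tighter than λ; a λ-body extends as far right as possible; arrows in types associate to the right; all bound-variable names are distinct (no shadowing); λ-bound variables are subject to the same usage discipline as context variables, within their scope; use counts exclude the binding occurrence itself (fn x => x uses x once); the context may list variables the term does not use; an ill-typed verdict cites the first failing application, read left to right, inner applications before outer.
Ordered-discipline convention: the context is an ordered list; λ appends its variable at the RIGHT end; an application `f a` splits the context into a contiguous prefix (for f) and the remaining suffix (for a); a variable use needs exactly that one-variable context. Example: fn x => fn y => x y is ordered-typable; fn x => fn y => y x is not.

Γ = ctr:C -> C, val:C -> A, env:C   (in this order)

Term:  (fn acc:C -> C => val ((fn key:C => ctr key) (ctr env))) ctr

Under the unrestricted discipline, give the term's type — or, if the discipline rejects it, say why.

term : A
counts: ctr ×3; val ×1; env ×1; acc (bound) ×0; key (bound) ×1
uses in reading order: val, ctr, key, ctr, env, ctr
typing: the term checks, with type A
across the five disciplines: ordered ✗ · linear ✗ · affine ✗ · relevant ✗ · unrestricted ✓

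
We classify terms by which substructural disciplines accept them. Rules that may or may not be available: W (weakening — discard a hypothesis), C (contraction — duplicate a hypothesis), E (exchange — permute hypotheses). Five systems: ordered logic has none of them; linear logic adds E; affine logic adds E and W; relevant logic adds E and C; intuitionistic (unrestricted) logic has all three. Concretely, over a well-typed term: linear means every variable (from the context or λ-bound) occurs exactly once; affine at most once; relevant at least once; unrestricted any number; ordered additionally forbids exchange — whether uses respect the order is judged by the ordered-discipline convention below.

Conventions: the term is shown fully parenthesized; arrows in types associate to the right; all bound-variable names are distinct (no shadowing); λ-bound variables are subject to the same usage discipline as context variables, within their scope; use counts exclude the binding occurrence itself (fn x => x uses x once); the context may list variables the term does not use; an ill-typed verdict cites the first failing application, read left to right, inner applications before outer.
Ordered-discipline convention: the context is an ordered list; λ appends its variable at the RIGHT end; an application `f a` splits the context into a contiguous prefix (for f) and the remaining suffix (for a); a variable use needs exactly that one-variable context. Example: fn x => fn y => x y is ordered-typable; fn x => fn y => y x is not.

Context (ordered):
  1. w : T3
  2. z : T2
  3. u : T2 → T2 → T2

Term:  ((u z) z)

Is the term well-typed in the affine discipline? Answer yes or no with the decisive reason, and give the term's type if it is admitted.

no — z ×2 used more than once (contraction)
variable uses: w ×0; z ×2; u ×1
order of uses: u, z, z
typing: ✓ — T2
all disciplines: ordered ✗; linear ✗; affine ✗; relevant ✗; unrestricted ✓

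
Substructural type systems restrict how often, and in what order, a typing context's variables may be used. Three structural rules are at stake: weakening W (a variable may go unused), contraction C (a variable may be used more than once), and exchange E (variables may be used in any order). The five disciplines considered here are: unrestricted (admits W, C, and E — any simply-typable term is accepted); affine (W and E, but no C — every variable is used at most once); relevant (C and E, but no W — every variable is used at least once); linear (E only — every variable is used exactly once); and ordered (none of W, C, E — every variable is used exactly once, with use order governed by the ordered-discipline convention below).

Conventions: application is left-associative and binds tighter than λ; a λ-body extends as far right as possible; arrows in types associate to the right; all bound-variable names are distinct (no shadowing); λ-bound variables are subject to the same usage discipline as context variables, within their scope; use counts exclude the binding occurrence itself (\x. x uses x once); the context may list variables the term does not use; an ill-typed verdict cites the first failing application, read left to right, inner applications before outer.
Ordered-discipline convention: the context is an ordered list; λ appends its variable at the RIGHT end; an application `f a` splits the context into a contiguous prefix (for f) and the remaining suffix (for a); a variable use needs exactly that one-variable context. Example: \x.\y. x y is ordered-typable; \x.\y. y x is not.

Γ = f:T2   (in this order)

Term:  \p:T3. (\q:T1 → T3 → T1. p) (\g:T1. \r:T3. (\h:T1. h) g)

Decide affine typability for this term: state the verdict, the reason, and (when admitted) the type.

yes — f, p, q, g, r, h: no repeats, contraction unneeded; term : T3 → T3
use counts: f ×0; p (λ-bound) ×1; q (λ-bound) ×0; g (λ-bound) ×1; r (λ-bound) ×0; h (λ-bound) ×1
left-to-right use order: p, h, g
typing: ✓ — T3 → T3
across the five disciplines: ordered ✗, linear ✗, affine ✓, relevant ✗, unrestricted ✓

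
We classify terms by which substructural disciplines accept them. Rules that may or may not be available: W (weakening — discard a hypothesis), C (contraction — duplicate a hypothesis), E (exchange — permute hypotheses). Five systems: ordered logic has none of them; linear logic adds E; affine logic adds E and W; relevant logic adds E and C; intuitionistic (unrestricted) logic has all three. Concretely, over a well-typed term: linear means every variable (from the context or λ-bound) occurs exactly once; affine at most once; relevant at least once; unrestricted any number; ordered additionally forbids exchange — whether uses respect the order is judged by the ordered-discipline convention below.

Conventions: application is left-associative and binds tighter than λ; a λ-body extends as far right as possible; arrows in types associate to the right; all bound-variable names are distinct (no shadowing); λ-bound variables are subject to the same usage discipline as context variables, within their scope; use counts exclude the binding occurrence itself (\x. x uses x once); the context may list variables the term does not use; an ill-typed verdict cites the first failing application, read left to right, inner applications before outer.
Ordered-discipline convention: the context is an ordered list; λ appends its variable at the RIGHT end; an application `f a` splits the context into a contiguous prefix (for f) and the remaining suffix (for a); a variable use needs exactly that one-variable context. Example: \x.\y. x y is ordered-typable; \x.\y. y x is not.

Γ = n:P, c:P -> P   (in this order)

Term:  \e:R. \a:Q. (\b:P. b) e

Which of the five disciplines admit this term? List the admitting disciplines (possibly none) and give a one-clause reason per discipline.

admitted by: none
variable uses: n: 0; c: 0; e [bound]: 1; a [bound]: 0; b [bound]: 1
uses in reading order: b, e
typing: ill-typed: an application expects P but receives R
ordered ✗ (fails simple typing)
linear ✗ (a type mismatch blocks all five)
affine ✗ (the type mismatch rejects it)
relevant ✗ (not simply typable)
unrestricted ✗ (fails simple typing)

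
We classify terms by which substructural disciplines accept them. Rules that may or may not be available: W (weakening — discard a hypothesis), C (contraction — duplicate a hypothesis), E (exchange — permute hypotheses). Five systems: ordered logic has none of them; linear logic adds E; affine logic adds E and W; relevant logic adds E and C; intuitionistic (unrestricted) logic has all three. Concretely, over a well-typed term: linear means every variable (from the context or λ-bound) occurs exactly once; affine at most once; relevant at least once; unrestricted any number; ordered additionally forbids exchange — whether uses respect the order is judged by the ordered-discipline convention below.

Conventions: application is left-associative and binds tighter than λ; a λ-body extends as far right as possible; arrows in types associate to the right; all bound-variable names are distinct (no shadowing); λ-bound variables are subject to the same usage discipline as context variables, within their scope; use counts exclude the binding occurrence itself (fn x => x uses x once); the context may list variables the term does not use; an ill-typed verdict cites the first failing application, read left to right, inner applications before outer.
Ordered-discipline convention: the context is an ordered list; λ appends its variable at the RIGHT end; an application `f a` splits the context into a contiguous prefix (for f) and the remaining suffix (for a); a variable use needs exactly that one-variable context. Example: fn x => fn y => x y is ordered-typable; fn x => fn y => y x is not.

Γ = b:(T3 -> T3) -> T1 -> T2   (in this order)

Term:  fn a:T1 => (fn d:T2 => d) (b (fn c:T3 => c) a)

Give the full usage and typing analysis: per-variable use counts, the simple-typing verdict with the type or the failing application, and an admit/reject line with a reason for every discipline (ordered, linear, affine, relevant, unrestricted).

counts: b: 1, a [bound]: 1, d [bound]: 1, c [bound]: 1
left-to-right use order: d, b, c, a
typing: the term checks, with type T1 -> T2
ordered ✓ (b, a, d, c once each; derivable with no W/C/E)
linear ✓ (single use per variable (b, a, d, c))
affine ✓ (no duplicate uses among b, a, d, c)
relevant ✓ (at least one use each (b, a, d, c))
unrestricted ✓ (simply typable at T1 -> T2; W, C, E all held)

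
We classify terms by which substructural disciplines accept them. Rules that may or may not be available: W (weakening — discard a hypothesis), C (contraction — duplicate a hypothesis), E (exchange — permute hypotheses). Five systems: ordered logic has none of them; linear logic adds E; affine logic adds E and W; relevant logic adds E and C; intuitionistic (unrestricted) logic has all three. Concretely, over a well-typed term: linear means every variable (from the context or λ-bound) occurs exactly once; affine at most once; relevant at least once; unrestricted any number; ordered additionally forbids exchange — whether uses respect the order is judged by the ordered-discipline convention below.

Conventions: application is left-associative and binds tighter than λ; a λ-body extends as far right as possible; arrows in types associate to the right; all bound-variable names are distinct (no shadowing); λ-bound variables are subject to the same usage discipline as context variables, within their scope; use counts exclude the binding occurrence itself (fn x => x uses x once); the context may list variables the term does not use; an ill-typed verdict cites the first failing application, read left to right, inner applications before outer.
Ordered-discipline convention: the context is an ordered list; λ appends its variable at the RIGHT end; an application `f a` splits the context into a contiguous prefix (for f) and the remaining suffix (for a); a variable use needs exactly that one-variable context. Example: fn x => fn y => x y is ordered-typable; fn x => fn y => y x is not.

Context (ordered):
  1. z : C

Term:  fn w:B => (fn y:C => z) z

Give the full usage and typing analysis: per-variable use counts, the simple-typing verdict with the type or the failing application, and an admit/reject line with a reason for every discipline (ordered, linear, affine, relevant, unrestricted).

use counts: z ×2; w (bound) ×0; y (bound) ×0
use order (left to right): z, z
typing: well-typed — term : B → C
ordered: ✗ — uses contraction: z ×2; unused: w, y — weakening required
linear: ✗ — uses contraction: z ×2; unused: w, y — weakening required
affine: ✗ — uses contraction: z ×2
relevant: ✗ — unused: w, y — weakening required
unrestricted: ✓ — simply typable at B → C; W, C, E all held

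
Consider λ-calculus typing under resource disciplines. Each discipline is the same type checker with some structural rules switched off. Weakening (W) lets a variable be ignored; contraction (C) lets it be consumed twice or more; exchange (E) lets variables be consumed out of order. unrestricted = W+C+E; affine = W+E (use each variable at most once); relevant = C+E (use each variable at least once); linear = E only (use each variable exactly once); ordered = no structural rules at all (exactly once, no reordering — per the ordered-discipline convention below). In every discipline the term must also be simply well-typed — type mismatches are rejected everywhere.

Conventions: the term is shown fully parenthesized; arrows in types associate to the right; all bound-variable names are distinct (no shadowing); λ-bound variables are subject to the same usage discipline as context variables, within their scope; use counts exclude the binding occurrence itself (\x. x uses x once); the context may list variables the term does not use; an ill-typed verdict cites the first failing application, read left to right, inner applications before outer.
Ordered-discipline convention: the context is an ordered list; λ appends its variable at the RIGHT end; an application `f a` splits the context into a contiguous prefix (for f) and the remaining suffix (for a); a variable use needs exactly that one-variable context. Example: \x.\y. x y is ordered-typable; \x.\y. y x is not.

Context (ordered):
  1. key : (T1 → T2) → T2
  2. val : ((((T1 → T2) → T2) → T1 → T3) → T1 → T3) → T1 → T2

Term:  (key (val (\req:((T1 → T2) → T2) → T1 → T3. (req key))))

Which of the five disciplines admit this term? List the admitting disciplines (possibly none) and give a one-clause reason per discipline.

accepted by: relevant, unrestricted
usage: key: 2×; val: 1×; req (bound): 1×
uses in reading order: key, val, req, key
typing: well-typed at T2
ordered ✗ (repeated use of key ×2)
linear ✗ (repeated use of key ×2)
affine ✗ (repeated use of key ×2)
relevant ✓ (key, val, req: all used, weakening unneeded)
unrestricted ✓ (well-typed at T2; no restrictions here)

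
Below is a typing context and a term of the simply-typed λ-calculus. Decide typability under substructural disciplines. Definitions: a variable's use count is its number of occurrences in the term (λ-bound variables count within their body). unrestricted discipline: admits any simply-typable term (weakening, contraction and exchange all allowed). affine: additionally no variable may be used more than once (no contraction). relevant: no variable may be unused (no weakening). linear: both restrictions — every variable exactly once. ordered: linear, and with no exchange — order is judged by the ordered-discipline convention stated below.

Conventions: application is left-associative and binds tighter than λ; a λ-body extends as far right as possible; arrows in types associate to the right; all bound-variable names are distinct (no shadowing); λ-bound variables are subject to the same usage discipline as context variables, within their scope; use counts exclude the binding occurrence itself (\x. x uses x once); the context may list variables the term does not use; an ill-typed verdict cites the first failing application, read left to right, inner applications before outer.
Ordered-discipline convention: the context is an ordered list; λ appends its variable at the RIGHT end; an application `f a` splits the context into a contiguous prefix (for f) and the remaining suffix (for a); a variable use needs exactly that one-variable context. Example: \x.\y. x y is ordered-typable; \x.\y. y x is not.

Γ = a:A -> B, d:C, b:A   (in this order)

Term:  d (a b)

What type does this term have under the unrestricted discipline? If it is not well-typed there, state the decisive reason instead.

not well-typed under unrestricted — a type mismatch blocks all five
counts: a ×1; d ×1; b ×1
left-to-right use order: d, a, b
typing: ill-typed: applying a non-function (C)
per-discipline verdicts: ordered ✗ | linear ✗ | affine ✗ | relevant ✗ | unrestricted ✗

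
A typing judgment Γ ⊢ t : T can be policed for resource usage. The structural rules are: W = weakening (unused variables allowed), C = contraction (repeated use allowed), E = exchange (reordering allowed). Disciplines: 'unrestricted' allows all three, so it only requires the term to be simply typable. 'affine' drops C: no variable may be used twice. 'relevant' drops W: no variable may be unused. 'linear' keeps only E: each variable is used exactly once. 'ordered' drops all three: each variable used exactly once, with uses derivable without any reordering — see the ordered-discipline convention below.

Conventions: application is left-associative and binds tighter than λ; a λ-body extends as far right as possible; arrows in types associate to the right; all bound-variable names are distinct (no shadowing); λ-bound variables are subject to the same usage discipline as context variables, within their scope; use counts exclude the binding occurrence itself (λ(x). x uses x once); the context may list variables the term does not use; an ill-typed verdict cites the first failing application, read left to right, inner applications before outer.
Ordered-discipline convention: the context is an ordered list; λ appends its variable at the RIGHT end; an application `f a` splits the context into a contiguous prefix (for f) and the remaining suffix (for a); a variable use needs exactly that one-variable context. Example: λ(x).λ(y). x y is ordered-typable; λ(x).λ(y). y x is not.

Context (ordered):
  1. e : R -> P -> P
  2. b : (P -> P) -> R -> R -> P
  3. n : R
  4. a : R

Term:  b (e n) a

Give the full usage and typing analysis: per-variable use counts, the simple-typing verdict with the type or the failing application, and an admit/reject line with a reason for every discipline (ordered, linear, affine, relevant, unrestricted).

variable uses: e=1, b=1, n=1, a=1
use order (left to right): b, e, n, a
typing: well-typed — term : R -> P
ordered ✗ (use order b, e, n, a needs exchange)
linear ✓ (single use per variable (e, b, n, a))
affine ✓ (no duplicate uses among e, b, n, a)
relevant ✓ (every one of e, b, n, a appears)
unrestricted ✓ (well-typed at R -> P; no restrictions here)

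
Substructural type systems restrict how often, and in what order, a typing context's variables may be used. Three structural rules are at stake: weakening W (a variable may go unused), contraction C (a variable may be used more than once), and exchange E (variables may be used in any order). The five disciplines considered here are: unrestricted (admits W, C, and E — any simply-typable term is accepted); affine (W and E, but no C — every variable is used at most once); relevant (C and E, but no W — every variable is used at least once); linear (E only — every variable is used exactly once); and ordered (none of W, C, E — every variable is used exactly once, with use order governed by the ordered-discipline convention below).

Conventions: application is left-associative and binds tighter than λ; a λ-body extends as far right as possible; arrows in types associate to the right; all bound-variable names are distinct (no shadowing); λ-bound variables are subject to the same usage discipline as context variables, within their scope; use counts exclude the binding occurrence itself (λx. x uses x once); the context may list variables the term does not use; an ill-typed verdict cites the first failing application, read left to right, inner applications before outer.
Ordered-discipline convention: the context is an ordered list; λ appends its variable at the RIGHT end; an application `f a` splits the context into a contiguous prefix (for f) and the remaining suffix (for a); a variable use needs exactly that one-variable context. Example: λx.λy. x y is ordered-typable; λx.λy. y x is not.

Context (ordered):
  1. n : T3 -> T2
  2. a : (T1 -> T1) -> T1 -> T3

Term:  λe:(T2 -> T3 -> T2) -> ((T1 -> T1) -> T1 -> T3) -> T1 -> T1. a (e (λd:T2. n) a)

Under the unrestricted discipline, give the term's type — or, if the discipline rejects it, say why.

term : ((T2 -> T3 -> T2) -> ((T1 -> T1) -> T1 -> T3) -> T1 -> T1) -> T1 -> T3
use counts: n=1; a=2; e (λ-bound)=1; d (λ-bound)=0
uses in reading order: a, e, n, a
typing: well-typed at ((T2 -> T3 -> T2) -> ((T1 -> T1) -> T1 -> T3) -> T1 -> T1) -> T1 -> T3
across the five disciplines: ordered ✗; linear ✗; affine ✗; relevant ✗; unrestricted ✓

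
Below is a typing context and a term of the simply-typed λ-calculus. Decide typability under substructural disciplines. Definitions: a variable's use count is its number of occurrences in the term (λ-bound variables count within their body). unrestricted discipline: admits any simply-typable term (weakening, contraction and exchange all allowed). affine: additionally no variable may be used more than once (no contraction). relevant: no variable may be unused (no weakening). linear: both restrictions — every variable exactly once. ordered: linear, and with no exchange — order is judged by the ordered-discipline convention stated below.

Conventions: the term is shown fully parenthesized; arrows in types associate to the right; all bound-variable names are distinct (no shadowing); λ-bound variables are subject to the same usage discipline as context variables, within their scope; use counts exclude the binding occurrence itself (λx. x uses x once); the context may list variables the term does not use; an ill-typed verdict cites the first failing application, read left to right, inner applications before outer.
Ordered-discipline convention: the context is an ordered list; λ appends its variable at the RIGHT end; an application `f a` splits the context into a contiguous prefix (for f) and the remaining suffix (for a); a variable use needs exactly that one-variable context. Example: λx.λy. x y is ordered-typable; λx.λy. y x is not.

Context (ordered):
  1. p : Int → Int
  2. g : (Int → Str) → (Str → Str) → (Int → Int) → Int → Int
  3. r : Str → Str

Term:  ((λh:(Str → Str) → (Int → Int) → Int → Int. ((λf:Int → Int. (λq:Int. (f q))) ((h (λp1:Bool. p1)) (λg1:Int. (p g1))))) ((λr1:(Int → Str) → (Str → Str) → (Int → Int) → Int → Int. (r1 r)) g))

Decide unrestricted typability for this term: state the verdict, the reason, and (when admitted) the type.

no — fails simple typing
variable uses: p=1; g=1; r=1; h (bound)=1; f (bound)=1; q (bound)=1; p1 (bound)=1; g1 (bound)=1; r1 (bound)=1
left-to-right use order: f, q, h, p1, p, g1, r1, r, g
typing: ill-typed: a function awaiting Str → Str gets Bool → Bool
across the five disciplines: ordered ✗ · linear ✗ · affine ✗ · relevant ✗ · unrestricted ✗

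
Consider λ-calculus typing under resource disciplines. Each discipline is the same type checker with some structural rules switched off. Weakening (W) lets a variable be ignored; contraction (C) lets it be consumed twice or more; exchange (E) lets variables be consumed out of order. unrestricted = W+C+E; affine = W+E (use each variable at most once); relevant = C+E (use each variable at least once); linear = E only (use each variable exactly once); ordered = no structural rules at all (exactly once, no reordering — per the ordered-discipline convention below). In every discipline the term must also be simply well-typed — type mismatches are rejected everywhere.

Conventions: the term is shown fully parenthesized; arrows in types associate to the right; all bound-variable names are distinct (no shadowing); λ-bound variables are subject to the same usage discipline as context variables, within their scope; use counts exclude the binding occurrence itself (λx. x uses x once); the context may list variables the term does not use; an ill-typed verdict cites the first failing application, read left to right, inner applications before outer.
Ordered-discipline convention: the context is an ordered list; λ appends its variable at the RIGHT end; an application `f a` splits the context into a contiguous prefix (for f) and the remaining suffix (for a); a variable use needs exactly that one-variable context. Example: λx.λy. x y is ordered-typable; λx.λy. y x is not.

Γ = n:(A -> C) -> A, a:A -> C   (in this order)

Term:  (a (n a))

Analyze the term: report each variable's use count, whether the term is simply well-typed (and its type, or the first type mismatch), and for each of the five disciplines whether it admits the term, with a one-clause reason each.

usage: n=1; a=2
use order (left to right): a, n, a
typing: the term checks, with type C
ordered: ✗, a ×2 used more than once (contraction)
linear: ✗, a ×2 used more than once (contraction)
affine: ✗, a ×2 used more than once (contraction)
relevant: ✓, n, a: all used, weakening unneeded
unrestricted: ✓, type-checks (C) and nothing is barred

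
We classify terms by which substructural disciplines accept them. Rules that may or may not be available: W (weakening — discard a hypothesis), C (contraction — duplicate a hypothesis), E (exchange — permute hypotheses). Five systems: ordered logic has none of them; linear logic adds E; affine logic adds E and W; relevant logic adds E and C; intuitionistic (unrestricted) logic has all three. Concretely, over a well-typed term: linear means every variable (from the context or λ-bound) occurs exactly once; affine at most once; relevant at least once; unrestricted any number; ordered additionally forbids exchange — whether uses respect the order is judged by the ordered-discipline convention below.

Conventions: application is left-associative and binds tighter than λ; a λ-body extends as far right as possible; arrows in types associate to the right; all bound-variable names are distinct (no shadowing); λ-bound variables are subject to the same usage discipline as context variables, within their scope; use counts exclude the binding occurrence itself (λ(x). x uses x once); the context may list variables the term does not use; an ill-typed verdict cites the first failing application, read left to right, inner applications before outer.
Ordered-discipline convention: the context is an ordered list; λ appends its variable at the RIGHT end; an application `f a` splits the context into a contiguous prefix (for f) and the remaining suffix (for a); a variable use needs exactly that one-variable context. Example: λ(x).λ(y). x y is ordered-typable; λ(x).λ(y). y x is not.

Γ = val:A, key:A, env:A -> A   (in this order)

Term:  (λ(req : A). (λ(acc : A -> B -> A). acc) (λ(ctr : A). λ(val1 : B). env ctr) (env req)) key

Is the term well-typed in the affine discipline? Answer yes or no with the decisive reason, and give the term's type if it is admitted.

no — repeated use of env ×2
counts: val=0, key=1, env=2, req [bound]=1, acc [bound]=1, ctr [bound]=1, val1 [bound]=0
left-to-right use order: acc, env, ctr, env, req, key
typing: ✓ — B -> A
all disciplines: ordered ✗; linear ✗; affine ✗; relevant ✗; unrestricted ✓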